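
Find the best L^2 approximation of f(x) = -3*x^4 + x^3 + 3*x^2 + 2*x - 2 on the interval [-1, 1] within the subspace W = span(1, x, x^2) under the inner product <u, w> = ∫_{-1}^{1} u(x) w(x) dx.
g(x) = 3*x^2/7 + 13*x/5 - 61/35

The best approximation g ∈ W is the orthogonal projection of f onto W. Writing g = a_0 + a_1 x + a_2 x^2, the coefficients solve the normal equations G · a = b where
  G_{ij} = <φ_i, φ_j> and b_i = <f, φ_i>, with φ_0 = 1, φ_1 = x, φ_2 = x^2.
G =
  [2, 0, 2/3]
  [0, 2/3, 0]
  [2/3, 0, 2/5],
b = (-16/5, 26/15, -104/105).
Solving gives a_0 = -61/35, a_1 = 13/5, a_2 = 3/7, so
  g(x) = 3*x^2/7 + 13*x/5 - 61/35.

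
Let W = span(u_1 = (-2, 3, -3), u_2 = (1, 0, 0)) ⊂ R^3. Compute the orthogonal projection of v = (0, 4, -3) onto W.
proj_W(v) = (0, 7/2, -7/2)

Set up U = [u_1 | ... | u_2] ∈ R^(3×2). The projector onto W = col(U) is P = U (U^T U)^(-1) U^T.
Compute U^T U =
  [22, -2]
  [-2, 1],
and U^T v = (21, 0).
Solve U^T U · c = U^T v for the coefficients: c = (7/6, 7/3). The projection is proj_W(v) = U c.
Check: (v - proj_W(v)) · u_1 = 0  (should be 0).
Check: (v - proj_W(v)) · u_2 = 0  (should be 0).
Result: proj_W(v) = (0, 7/2, -7/2).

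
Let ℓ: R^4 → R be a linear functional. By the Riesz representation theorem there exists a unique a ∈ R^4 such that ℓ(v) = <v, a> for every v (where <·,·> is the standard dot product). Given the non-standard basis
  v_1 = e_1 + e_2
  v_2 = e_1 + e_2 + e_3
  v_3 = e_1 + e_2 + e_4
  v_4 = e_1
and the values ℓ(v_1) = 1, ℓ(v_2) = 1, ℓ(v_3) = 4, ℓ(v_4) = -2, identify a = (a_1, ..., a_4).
a = (-2, 3, 0, 3)

Write a = (a_1, ..., a_4) in the standard basis. For each basis vector v_i, ℓ(v_i) = <v_i, a> is a linear equation in the a_j's. Collect the n equations into a matrix system V a = ℓ, where row i of V is v_i (expressed in the standard basis). Since V is invertible (lower-triangular with 1s on the diagonal, up to permutation), solve by back-substitution:
  V =
[[1, 1, 0, 0],
 [1, 1, 1, 0],
 [1, 1, 0, 1],
 [1, 0, 0, 0]]
  V a = (1, 1, 4, -2)
Solving gives a = (-2, 3, 0, 3).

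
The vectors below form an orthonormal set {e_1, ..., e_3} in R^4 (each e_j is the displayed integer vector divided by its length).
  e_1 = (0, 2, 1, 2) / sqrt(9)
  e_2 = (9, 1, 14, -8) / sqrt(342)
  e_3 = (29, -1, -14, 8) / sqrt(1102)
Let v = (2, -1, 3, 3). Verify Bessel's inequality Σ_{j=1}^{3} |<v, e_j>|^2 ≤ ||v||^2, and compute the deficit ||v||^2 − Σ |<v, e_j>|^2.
Σ |<v, e_j>|^2 = 306/29; ||v||^2 = 23; deficit = 361/29

Write each e_j = u_j / sqrt(<u_j, u_j>) where u_j is the displayed integer vector. Then <v, e_j> = <v, u_j> / sqrt(<u_j, u_j>), so |<v, e_j>|^2 = <v, u_j>^2 / <u_j, u_j>.
Coefficients: <v, e_1> = 7/sqrt(9), <v, e_2> = 35/sqrt(342), <v, e_3> = 41/sqrt(1102).
Square and sum: Σ |<v, e_j>|^2 = 306/29.
Compute ||v||^2 = v·v = 23.
Deficit = 23 − 306/29 = 361/29 ≥ 0, confirming Bessel's inequality. (The deficit equals ||v − Σ <v,e_j> e_j||^2, the squared distance from v to span{e_j}.)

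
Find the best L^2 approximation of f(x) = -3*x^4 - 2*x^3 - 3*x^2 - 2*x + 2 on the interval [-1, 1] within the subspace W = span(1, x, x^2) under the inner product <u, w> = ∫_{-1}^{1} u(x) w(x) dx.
g(x) = -39*x^2/7 - 16*x/5 + 79/35

The best approximation g ∈ W is the orthogonal projection of f onto W. Writing g = a_0 + a_1 x + a_2 x^2, the coefficients solve the normal equations G · a = b where
  G_{ij} = <φ_i, φ_j> and b_i = <f, φ_i>, with φ_0 = 1, φ_1 = x, φ_2 = x^2.
G =
  [2, 0, 2/3]
  [0, 2/3, 0]
  [2/3, 0, 2/5],
b = (4/5, -32/15, -76/105).
Solving gives a_0 = 79/35, a_1 = -16/5, a_2 = -39/7, so
  g(x) = -39*x^2/7 - 16*x/5 + 79/35.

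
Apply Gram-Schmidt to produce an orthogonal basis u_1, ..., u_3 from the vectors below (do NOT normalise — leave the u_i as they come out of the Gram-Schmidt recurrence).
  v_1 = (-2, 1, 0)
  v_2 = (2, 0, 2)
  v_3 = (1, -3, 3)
Orthogonal basis:
  u_1 = (-2, 1, 0)
  u_2 = (2/5, 4/5, 2)
  u_3 = (-4/3, -8/3, 4/3)

Apply the Gram-Schmidt recurrence
  u_1 = v_1
  u_i = v_i − Σ_{j<i} ((v_i · u_j) / (u_j · u_j)) · u_j.

Step by step this gives:
  u_1 = (-2, 1, 0)
  u_2 = (2/5, 4/5, 2)
  u_3 = (-4/3, -8/3, 4/3)

Orthogonality check:
  u_2 · u_1 = 0 (should be 0)
  u_3 · u_1 = 0 (should be 0)
  u_3 · u_2 = 0 (should be 0)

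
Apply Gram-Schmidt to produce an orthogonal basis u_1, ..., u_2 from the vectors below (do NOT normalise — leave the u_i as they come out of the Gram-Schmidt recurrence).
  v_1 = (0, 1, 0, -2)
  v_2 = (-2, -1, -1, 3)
Orthogonal basis:
  u_1 = (0, 1, 0, -2)
  u_2 = (-2, 2/5, -1, 1/5)

Apply the Gram-Schmidt recurrence
  u_1 = v_1
  u_i = v_i − Σ_{j<i} ((v_i · u_j) / (u_j · u_j)) · u_j.

Step by step this gives:
  u_1 = (0, 1, 0, -2)
  u_2 = (-2, 2/5, -1, 1/5)

Orthogonality check:
  u_2 · u_1 = 0 (should be 0)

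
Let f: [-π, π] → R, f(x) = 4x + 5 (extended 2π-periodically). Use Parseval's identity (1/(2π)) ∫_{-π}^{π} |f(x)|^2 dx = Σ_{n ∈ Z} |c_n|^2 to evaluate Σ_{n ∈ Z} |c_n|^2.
Σ |c_n|^2 = 16π^2/3 + 25

Expand and integrate term by term over [-π, π]:
  ∫ (4x)^2 dx = 16·(2π^3/3); ∫ 2·4·(5)·x dx = 0 (odd integrand); ∫ 5^2 dx = 25·2π.
So (1/(2π)) ∫_{-π}^{π} (4x + 5)^2 dx = 16π^2/3 + 25 = 16π^2/3 + 25.
Parseval ⇒ Σ |c_n|^2 = 16π^2/3 + 25.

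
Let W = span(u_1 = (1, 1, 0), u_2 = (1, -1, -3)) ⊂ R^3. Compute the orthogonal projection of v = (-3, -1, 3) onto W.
proj_W(v) = (-3, -1, 3)

Set up U = [u_1 | ... | u_2] ∈ R^(3×2). The projector onto W = col(U) is P = U (U^T U)^(-1) U^T.
Compute U^T U =
  [2, 0]
  [0, 11],
and U^T v = (-4, -11).
Solve U^T U · c = U^T v for the coefficients: c = (-2, -1). The projection is proj_W(v) = U c.
Check: (v - proj_W(v)) · u_1 = 0  (should be 0).
Check: (v - proj_W(v)) · u_2 = 0  (should be 0).
Result: proj_W(v) = (-3, -1, 3).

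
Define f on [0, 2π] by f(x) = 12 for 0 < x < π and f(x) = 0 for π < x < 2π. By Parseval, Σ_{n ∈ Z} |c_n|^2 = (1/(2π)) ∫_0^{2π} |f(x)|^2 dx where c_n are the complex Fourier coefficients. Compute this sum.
Σ |c_n|^2 = 72

Parseval equates the L^2 energy of f (normalised by 1/(2π)) with the ℓ^2 sum of its Fourier coefficients: (1/(2π)) ∫_0^{2π} |f|^2 = Σ |c_n|^2.
Compute the left side: (1/(2π)) [∫_0^π 12^2 dx + ∫_π^{2π} 0^2 dx] = (1/(2π)) · (144π + 0π) = (144 + 0)/2 = 72.
So Σ_{n ∈ Z} |c_n|^2 = 72.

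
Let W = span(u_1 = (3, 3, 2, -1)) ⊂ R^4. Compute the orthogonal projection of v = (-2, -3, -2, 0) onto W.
proj_W(v) = (-57/23, -57/23, -38/23, 19/23)

Set up U = [u_1 | ... | u_1] ∈ R^(4×1). The projector onto W = col(U) is P = U (U^T U)^(-1) U^T.
Compute U^T U =
  [23],
and U^T v = (-19).
Solve U^T U · c = U^T v for the coefficients: c = (-19/23). The projection is proj_W(v) = U c.
Check: (v - proj_W(v)) · u_1 = 0  (should be 0).
Result: proj_W(v) = (-57/23, -57/23, -38/23, 19/23).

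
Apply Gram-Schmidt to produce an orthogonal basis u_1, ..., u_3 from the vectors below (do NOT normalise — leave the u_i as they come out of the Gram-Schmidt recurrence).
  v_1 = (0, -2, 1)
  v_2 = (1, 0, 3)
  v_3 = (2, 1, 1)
Orthogonal basis:
  u_1 = (0, -2, 1)
  u_2 = (1, 6/5, 12/5)
  u_3 = (54/41, -9/41, -18/41)

Apply the Gram-Schmidt recurrence
  u_1 = v_1
  u_i = v_i − Σ_{j<i} ((v_i · u_j) / (u_j · u_j)) · u_j.

Step by step this gives:
  u_1 = (0, -2, 1)
  u_2 = (1, 6/5, 12/5)
  u_3 = (54/41, -9/41, -18/41)

Orthogonality check:
  u_2 · u_1 = 0 (should be 0)
  u_3 · u_1 = 0 (should be 0)
  u_3 · u_2 = 0 (should be 0)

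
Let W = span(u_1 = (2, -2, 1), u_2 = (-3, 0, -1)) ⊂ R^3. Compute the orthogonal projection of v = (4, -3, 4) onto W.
proj_W(v) = (190/41, -136/41, 86/41)

Set up U = [u_1 | ... | u_2] ∈ R^(3×2). The projector onto W = col(U) is P = U (U^T U)^(-1) U^T.
Compute U^T U =
  [9, -7]
  [-7, 10],
and U^T v = (18, -16).
Solve U^T U · c = U^T v for the coefficients: c = (68/41, -18/41). The projection is proj_W(v) = U c.
Check: (v - proj_W(v)) · u_1 = 0  (should be 0).
Check: (v - proj_W(v)) · u_2 = 0  (should be 0).
Result: proj_W(v) = (190/41, -136/41, 86/41).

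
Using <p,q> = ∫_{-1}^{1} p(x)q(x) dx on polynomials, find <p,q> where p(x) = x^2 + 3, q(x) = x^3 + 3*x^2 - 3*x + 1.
<p,q> = 208/15

Expand the product: p(x)·q(x) = x^5 + 3*x^4 + 10*x^2 - 9*x + 3.
∫_{-1}^{1} of each monomial x^k gives [2/(k+1) if k even, 0 if k odd]. Integrating term-by-term (or equivalently evaluating the antiderivative F(x) = x^6/6 + 3*x^5/5 + 10*x^3/3 - 9*x^2/2 + 3*x at the endpoints):
  F(1) − F(−1) = 13/5 − (-169/15) = 208/15.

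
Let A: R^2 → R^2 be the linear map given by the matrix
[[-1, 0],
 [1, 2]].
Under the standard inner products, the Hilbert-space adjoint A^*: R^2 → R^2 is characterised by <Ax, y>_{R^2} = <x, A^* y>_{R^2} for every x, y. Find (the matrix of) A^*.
A^* = A^T =
[[-1, 1],
 [0, 2]]

For real matrices with standard dot products, the defining identity <Ax, y> = <x, A^* y> gives (Ax)^T y = x^T (A^*) y, i.e. x^T A^T y = x^T (A^*) y. Since this holds for all x, y, we must have A^* = A^T. Therefore
A^* =
[[-1, 1],
 [0, 2]].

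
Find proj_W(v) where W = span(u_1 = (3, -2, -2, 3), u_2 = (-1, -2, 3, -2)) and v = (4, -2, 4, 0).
proj_W(v) = (428/347, -1352/347, 648/347, 28/347)

Set up U = [u_1 | ... | u_2] ∈ R^(4×2). The projector onto W = col(U) is P = U (U^T U)^(-1) U^T.
Compute U^T U =
  [26, -11]
  [-11, 18],
and U^T v = (8, 12).
Solve U^T U · c = U^T v for the coefficients: c = (276/347, 400/347). The projection is proj_W(v) = U c.
Check: (v - proj_W(v)) · u_1 = 0  (should be 0).
Check: (v - proj_W(v)) · u_2 = 0  (should be 0).
Result: proj_W(v) = (428/347, -1352/347, 648/347, 28/347).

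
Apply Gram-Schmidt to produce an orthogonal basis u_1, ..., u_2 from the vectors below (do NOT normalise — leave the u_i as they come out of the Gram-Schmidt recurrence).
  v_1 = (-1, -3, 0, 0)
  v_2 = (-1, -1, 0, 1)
Orthogonal basis:
  u_1 = (-1, -3, 0, 0)
  u_2 = (-3/5, 1/5, 0, 1)

Apply the Gram-Schmidt recurrence
  u_1 = v_1
  u_i = v_i − Σ_{j<i} ((v_i · u_j) / (u_j · u_j)) · u_j.

Step by step this gives:
  u_1 = (-1, -3, 0, 0)
  u_2 = (-3/5, 1/5, 0, 1)

Orthogonality check:
  u_2 · u_1 = 0 (should be 0)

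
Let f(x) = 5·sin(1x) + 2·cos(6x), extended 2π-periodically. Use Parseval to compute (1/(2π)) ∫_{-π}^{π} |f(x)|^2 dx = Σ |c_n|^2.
Σ |c_n|^2 = 29/2

Expand |f|^2 and use orthogonality of {sin(nx), cos(mx)} on [-π, π]:
  ∫_{-π}^{π} sin(nx)^2 dx = π, ∫ cos(mx)^2 dx = π, and cross terms integrate to 0.
So ∫_{-π}^{π} f(x)^2 dx = 5^2 · π + 2^2 · π = (25 + 4)π.
Divide by 2π: (25 + 4)/2 = 29/2.
By Parseval, this equals Σ |c_n|^2.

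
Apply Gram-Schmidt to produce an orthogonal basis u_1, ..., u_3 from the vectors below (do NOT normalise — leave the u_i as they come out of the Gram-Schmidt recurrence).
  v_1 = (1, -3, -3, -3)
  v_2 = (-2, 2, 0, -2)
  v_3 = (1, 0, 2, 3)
Orthogonal basis:
  u_1 = (1, -3, -3, -3)
  u_2 = (-27/14, 25/14, -3/14, -31/14)
  u_3 = (3/83, -12/83, 28/83, -15/83)

Apply the Gram-Schmidt recurrence
  u_1 = v_1
  u_i = v_i − Σ_{j<i} ((v_i · u_j) / (u_j · u_j)) · u_j.

Step by step this gives:
  u_1 = (1, -3, -3, -3)
  u_2 = (-27/14, 25/14, -3/14, -31/14)
  u_3 = (3/83, -12/83, 28/83, -15/83)

Orthogonality check:
  u_2 · u_1 = 0 (should be 0)
  u_3 · u_1 = 0 (should be 0)
  u_3 · u_2 = 0 (should be 0)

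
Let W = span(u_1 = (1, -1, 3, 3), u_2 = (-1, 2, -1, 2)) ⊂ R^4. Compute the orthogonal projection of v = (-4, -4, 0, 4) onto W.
proj_W(v) = (1/5, 1/5, 7/5, 13/5)

Set up U = [u_1 | ... | u_2] ∈ R^(4×2). The projector onto W = col(U) is P = U (U^T U)^(-1) U^T.
Compute U^T U =
  [20, 0]
  [0, 10],
and U^T v = (12, 4).
Solve U^T U · c = U^T v for the coefficients: c = (3/5, 2/5). The projection is proj_W(v) = U c.
Check: (v - proj_W(v)) · u_1 = 0  (should be 0).
Check: (v - proj_W(v)) · u_2 = 0  (should be 0).
Result: proj_W(v) = (1/5, 1/5, 7/5, 13/5).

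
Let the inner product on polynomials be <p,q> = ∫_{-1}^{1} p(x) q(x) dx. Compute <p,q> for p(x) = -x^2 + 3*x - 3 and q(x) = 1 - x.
<p,q> = -26/3

Expand the product: p(x)·q(x) = x^3 - 4*x^2 + 6*x - 3.
∫_{-1}^{1} of each monomial x^k gives [2/(k+1) if k even, 0 if k odd]. Integrating term-by-term (or equivalently evaluating the antiderivative F(x) = x^4/4 - 4*x^3/3 + 3*x^2 - 3*x at the endpoints):
  F(1) − F(−1) = -13/12 − (91/12) = -26/3.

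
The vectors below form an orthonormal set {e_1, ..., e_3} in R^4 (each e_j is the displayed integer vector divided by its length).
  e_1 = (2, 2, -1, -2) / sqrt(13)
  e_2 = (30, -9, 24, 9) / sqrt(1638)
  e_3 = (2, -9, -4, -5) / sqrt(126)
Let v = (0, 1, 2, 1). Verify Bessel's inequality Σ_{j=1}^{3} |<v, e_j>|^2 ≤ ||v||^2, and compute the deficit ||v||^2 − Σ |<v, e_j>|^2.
Σ |<v, e_j>|^2 = 50/9; ||v||^2 = 6; deficit = 4/9

Write each e_j = u_j / sqrt(<u_j, u_j>) where u_j is the displayed integer vector. Then <v, e_j> = <v, u_j> / sqrt(<u_j, u_j>), so |<v, e_j>|^2 = <v, u_j>^2 / <u_j, u_j>.
Coefficients: <v, e_1> = -2/sqrt(13), <v, e_2> = 48/sqrt(1638), <v, e_3> = -22/sqrt(126).
Square and sum: Σ |<v, e_j>|^2 = 50/9.
Compute ||v||^2 = v·v = 6.
Deficit = 6 − 50/9 = 4/9 ≥ 0, confirming Bessel's inequality. (The deficit equals ||v − Σ <v,e_j> e_j||^2, the squared distance from v to span{e_j}.)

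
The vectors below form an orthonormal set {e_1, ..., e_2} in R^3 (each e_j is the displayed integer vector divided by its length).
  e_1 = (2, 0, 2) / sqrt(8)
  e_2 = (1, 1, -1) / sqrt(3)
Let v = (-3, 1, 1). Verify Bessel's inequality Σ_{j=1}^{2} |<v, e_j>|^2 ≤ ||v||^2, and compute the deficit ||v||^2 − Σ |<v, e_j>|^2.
Σ |<v, e_j>|^2 = 5; ||v||^2 = 11; deficit = 6

Write each e_j = u_j / sqrt(<u_j, u_j>) where u_j is the displayed integer vector. Then <v, e_j> = <v, u_j> / sqrt(<u_j, u_j>), so |<v, e_j>|^2 = <v, u_j>^2 / <u_j, u_j>.
Coefficients: <v, e_1> = -4/sqrt(8), <v, e_2> = -3/sqrt(3).
Square and sum: Σ |<v, e_j>|^2 = 5.
Compute ||v||^2 = v·v = 11.
Deficit = 11 − 5 = 6 ≥ 0, confirming Bessel's inequality. (The deficit equals ||v − Σ <v,e_j> e_j||^2, the squared distance from v to span{e_j}.)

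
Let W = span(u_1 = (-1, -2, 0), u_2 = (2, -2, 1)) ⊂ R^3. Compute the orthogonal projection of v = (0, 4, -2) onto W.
proj_W(v) = (-16/41, 172/41, -34/41)

Set up U = [u_1 | ... | u_2] ∈ R^(3×2). The projector onto W = col(U) is P = U (U^T U)^(-1) U^T.
Compute U^T U =
  [5, 2]
  [2, 9],
and U^T v = (-8, -10).
Solve U^T U · c = U^T v for the coefficients: c = (-52/41, -34/41). The projection is proj_W(v) = U c.
Check: (v - proj_W(v)) · u_1 = 0  (should be 0).
Check: (v - proj_W(v)) · u_2 = 0  (should be 0).
Result: proj_W(v) = (-16/41, 172/41, -34/41).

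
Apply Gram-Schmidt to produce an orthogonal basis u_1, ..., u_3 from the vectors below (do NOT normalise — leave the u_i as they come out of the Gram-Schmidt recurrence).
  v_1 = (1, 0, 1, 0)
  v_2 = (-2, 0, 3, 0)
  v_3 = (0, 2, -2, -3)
Orthogonal basis:
  u_1 = (1, 0, 1, 0)
  u_2 = (-5/2, 0, 5/2, 0)
  u_3 = (0, 2, 0, -3)

Apply the Gram-Schmidt recurrence
  u_1 = v_1
  u_i = v_i − Σ_{j<i} ((v_i · u_j) / (u_j · u_j)) · u_j.

Step by step this gives:
  u_1 = (1, 0, 1, 0)
  u_2 = (-5/2, 0, 5/2, 0)
  u_3 = (0, 2, 0, -3)

Orthogonality check:
  u_2 · u_1 = 0 (should be 0)
  u_3 · u_1 = 0 (should be 0)
  u_3 · u_2 = 0 (should be 0)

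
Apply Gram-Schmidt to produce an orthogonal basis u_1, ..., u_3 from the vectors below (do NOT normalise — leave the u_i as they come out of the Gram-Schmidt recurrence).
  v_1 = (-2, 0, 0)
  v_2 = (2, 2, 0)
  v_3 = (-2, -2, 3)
Orthogonal basis:
  u_1 = (-2, 0, 0)
  u_2 = (0, 2, 0)
  u_3 = (0, 0, 3)

Apply the Gram-Schmidt recurrence
  u_1 = v_1
  u_i = v_i − Σ_{j<i} ((v_i · u_j) / (u_j · u_j)) · u_j.

Step by step this gives:
  u_1 = (-2, 0, 0)
  u_2 = (0, 2, 0)
  u_3 = (0, 0, 3)

Orthogonality check:
  u_2 · u_1 = 0 (should be 0)
  u_3 · u_1 = 0 (should be 0)
  u_3 · u_2 = 0 (should be 0)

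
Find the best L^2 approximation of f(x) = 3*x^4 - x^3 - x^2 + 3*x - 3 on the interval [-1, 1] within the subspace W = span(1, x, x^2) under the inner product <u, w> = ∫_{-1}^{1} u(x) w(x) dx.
g(x) = 11*x^2/7 + 12*x/5 - 114/35

The best approximation g ∈ W is the orthogonal projection of f onto W. Writing g = a_0 + a_1 x + a_2 x^2, the coefficients solve the normal equations G · a = b where
  G_{ij} = <φ_i, φ_j> and b_i = <f, φ_i>, with φ_0 = 1, φ_1 = x, φ_2 = x^2.
G =
  [2, 0, 2/3]
  [0, 2/3, 0]
  [2/3, 0, 2/5],
b = (-82/15, 8/5, -54/35).
Solving gives a_0 = -114/35, a_1 = 12/5, a_2 = 11/7, so
  g(x) = 11*x^2/7 + 12*x/5 - 114/35.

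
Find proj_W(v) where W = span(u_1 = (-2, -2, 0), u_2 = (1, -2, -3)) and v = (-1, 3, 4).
proj_W(v) = (-1, 3, 4)

Set up U = [u_1 | ... | u_2] ∈ R^(3×2). The projector onto W = col(U) is P = U (U^T U)^(-1) U^T.
Compute U^T U =
  [8, 2]
  [2, 14],
and U^T v = (-4, -19).
Solve U^T U · c = U^T v for the coefficients: c = (-1/6, -4/3). The projection is proj_W(v) = U c.
Check: (v - proj_W(v)) · u_1 = 0  (should be 0).
Check: (v - proj_W(v)) · u_2 = 0  (should be 0).
Result: proj_W(v) = (-1, 3, 4).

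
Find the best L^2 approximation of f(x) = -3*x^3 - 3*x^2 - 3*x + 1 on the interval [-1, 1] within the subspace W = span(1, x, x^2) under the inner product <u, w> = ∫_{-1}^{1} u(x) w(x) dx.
g(x) = -3*x^2 - 24*x/5 + 1

The best approximation g ∈ W is the orthogonal projection of f onto W. Writing g = a_0 + a_1 x + a_2 x^2, the coefficients solve the normal equations G · a = b where
  G_{ij} = <φ_i, φ_j> and b_i = <f, φ_i>, with φ_0 = 1, φ_1 = x, φ_2 = x^2.
G =
  [2, 0, 2/3]
  [0, 2/3, 0]
  [2/3, 0, 2/5],
b = (0, -16/5, -8/15).
Solving gives a_0 = 1, a_1 = -24/5, a_2 = -3, so
  g(x) = -3*x^2 - 24*x/5 + 1.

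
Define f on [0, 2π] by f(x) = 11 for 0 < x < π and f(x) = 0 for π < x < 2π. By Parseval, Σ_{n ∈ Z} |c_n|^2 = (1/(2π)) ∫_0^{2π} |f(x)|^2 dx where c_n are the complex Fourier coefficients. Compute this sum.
Σ |c_n|^2 = 121/2

Parseval equates the L^2 energy of f (normalised by 1/(2π)) with the ℓ^2 sum of its Fourier coefficients: (1/(2π)) ∫_0^{2π} |f|^2 = Σ |c_n|^2.
Compute the left side: (1/(2π)) [∫_0^π 11^2 dx + ∫_π^{2π} 0^2 dx] = (1/(2π)) · (121π + 0π) = (121 + 0)/2 = 121/2.
So Σ_{n ∈ Z} |c_n|^2 = 121/2.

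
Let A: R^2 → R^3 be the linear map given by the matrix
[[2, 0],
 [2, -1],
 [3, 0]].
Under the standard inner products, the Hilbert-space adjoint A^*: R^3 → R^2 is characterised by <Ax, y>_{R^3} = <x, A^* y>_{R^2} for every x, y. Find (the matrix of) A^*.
A^* = A^T =
[[2, 2, 3],
 [0, -1, 0]]

For real matrices with standard dot products, the defining identity <Ax, y> = <x, A^* y> gives (Ax)^T y = x^T (A^*) y, i.e. x^T A^T y = x^T (A^*) y. Since this holds for all x, y, we must have A^* = A^T. Therefore
A^* =
[[2, 2, 3],
 [0, -1, 0]].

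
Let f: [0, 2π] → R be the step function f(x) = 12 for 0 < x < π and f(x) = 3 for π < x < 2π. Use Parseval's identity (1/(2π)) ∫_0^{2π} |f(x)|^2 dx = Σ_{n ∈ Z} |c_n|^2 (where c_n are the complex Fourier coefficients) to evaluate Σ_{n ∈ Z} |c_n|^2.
Σ |c_n|^2 = 153/2

Parseval equates the L^2 energy of f (normalised by 1/(2π)) with the ℓ^2 sum of its Fourier coefficients: (1/(2π)) ∫_0^{2π} |f|^2 = Σ |c_n|^2.
Compute the left side: (1/(2π)) [∫_0^π 12^2 dx + ∫_π^{2π} 3^2 dx] = (1/(2π)) · (144π + 9π) = (144 + 9)/2 = 153/2.
So Σ_{n ∈ Z} |c_n|^2 = 153/2.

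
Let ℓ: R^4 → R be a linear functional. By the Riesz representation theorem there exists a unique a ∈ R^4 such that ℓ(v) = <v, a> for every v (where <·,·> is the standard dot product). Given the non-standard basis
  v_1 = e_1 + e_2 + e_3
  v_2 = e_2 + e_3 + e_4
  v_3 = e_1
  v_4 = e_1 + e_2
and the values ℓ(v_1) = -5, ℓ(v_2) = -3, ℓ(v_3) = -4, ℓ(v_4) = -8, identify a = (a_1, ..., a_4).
a = (-4, -4, 3, -2)

Write a = (a_1, ..., a_4) in the standard basis. For each basis vector v_i, ℓ(v_i) = <v_i, a> is a linear equation in the a_j's. Collect the n equations into a matrix system V a = ℓ, where row i of V is v_i (expressed in the standard basis). Since V is invertible (lower-triangular with 1s on the diagonal, up to permutation), solve by back-substitution:
  V =
[[1, 1, 1, 0],
 [0, 1, 1, 1],
 [1, 0, 0, 0],
 [1, 1, 0, 0]]
  V a = (-5, -3, -4, -8)
Solving gives a = (-4, -4, 3, -2).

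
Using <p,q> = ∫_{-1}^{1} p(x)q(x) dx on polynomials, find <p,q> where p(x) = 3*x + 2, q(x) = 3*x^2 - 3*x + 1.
<p,q> = 2

Expand the product: p(x)·q(x) = 9*x^3 - 3*x^2 - 3*x + 2.
∫_{-1}^{1} of each monomial x^k gives [2/(k+1) if k even, 0 if k odd]. Integrating term-by-term (or equivalently evaluating the antiderivative F(x) = 9*x^4/4 - x^3 - 3*x^2/2 + 2*x at the endpoints):
  F(1) − F(−1) = 7/4 − (-1/4) = 2.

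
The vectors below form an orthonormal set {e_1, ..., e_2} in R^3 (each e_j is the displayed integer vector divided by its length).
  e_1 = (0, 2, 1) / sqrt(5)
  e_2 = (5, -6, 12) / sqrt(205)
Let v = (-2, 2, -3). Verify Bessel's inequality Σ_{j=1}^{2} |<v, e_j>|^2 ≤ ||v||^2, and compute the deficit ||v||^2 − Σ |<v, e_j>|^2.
Σ |<v, e_j>|^2 = 681/41; ||v||^2 = 17; deficit = 16/41

Write each e_j = u_j / sqrt(<u_j, u_j>) where u_j is the displayed integer vector. Then <v, e_j> = <v, u_j> / sqrt(<u_j, u_j>), so |<v, e_j>|^2 = <v, u_j>^2 / <u_j, u_j>.
Coefficients: <v, e_1> = 1/sqrt(5), <v, e_2> = -58/sqrt(205).
Square and sum: Σ |<v, e_j>|^2 = 681/41.
Compute ||v||^2 = v·v = 17.
Deficit = 17 − 681/41 = 16/41 ≥ 0, confirming Bessel's inequality. (The deficit equals ||v − Σ <v,e_j> e_j||^2, the squared distance from v to span{e_j}.)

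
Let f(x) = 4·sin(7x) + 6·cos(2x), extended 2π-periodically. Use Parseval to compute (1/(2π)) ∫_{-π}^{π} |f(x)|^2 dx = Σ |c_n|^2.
Σ |c_n|^2 = 26

Expand |f|^2 and use orthogonality of {sin(nx), cos(mx)} on [-π, π]:
  ∫_{-π}^{π} sin(nx)^2 dx = π, ∫ cos(mx)^2 dx = π, and cross terms integrate to 0.
So ∫_{-π}^{π} f(x)^2 dx = 4^2 · π + 6^2 · π = (16 + 36)π.
Divide by 2π: (16 + 36)/2 = 26.
By Parseval, this equals Σ |c_n|^2.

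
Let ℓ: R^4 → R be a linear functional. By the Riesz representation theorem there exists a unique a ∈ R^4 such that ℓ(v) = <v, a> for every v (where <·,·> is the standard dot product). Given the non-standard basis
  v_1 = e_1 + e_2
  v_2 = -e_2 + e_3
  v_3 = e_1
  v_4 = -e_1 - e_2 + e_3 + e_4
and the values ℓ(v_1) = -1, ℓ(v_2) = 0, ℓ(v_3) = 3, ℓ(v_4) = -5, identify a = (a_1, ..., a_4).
a = (3, -4, -4, -2)

Write a = (a_1, ..., a_4) in the standard basis. For each basis vector v_i, ℓ(v_i) = <v_i, a> is a linear equation in the a_j's. Collect the n equations into a matrix system V a = ℓ, where row i of V is v_i (expressed in the standard basis). Since V is invertible (lower-triangular with 1s on the diagonal, up to permutation), solve by back-substitution:
  V =
[[1, 1, 0, 0],
 [0, -1, 1, 0],
 [1, 0, 0, 0],
 [-1, -1, 1, 1]]
  V a = (-1, 0, 3, -5)
Solving gives a = (3, -4, -4, -2).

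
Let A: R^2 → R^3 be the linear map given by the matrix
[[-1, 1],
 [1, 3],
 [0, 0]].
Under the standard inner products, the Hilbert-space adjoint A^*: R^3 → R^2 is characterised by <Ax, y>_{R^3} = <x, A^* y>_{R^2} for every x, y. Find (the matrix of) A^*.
A^* = A^T =
[[-1, 1, 0],
 [1, 3, 0]]

For real matrices with standard dot products, the defining identity <Ax, y> = <x, A^* y> gives (Ax)^T y = x^T (A^*) y, i.e. x^T A^T y = x^T (A^*) y. Since this holds for all x, y, we must have A^* = A^T. Therefore
A^* =
[[-1, 1, 0],
 [1, 3, 0]].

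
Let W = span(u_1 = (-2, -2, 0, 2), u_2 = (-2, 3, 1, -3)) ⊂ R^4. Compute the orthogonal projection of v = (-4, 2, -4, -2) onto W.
proj_W(v) = (-160/53, 80/53, 48/53, -80/53)

Set up U = [u_1 | ... | u_2] ∈ R^(4×2). The projector onto W = col(U) is P = U (U^T U)^(-1) U^T.
Compute U^T U =
  [12, -8]
  [-8, 23],
and U^T v = (0, 16).
Solve U^T U · c = U^T v for the coefficients: c = (32/53, 48/53). The projection is proj_W(v) = U c.
Check: (v - proj_W(v)) · u_1 = 0  (should be 0).
Check: (v - proj_W(v)) · u_2 = 0  (should be 0).
Result: proj_W(v) = (-160/53, 80/53, 48/53, -80/53).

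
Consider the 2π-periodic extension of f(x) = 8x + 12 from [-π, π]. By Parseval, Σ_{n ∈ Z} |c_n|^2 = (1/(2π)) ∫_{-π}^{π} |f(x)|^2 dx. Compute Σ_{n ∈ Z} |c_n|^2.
Σ |c_n|^2 = 64π^2/3 + 144

Expand and integrate term by term over [-π, π]:
  ∫ (8x)^2 dx = 64·(2π^3/3); ∫ 2·8·(12)·x dx = 0 (odd integrand); ∫ 12^2 dx = 144·2π.
So (1/(2π)) ∫_{-π}^{π} (8x + 12)^2 dx = 64π^2/3 + 144 = 64π^2/3 + 144.
Parseval ⇒ Σ |c_n|^2 = 64π^2/3 + 144.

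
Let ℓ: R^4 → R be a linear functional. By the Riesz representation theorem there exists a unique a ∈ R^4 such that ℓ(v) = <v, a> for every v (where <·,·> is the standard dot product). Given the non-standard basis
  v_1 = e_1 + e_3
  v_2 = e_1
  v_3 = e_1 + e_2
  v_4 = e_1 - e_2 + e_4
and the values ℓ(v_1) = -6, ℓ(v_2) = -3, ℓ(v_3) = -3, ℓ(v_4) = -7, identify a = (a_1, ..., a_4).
a = (-3, 0, -3, -4)

Write a = (a_1, ..., a_4) in the standard basis. For each basis vector v_i, ℓ(v_i) = <v_i, a> is a linear equation in the a_j's. Collect the n equations into a matrix system V a = ℓ, where row i of V is v_i (expressed in the standard basis). Since V is invertible (lower-triangular with 1s on the diagonal, up to permutation), solve by back-substitution:
  V =
[[1, 0, 1, 0],
 [1, 0, 0, 0],
 [1, 1, 0, 0],
 [1, -1, 0, 1]]
  V a = (-6, -3, -3, -7)
Solving gives a = (-3, 0, -3, -4).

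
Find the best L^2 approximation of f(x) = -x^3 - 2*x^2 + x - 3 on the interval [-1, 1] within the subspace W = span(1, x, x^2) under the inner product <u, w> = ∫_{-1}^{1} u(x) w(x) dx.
g(x) = -2*x^2 + 2*x/5 - 3

The best approximation g ∈ W is the orthogonal projection of f onto W. Writing g = a_0 + a_1 x + a_2 x^2, the coefficients solve the normal equations G · a = b where
  G_{ij} = <φ_i, φ_j> and b_i = <f, φ_i>, with φ_0 = 1, φ_1 = x, φ_2 = x^2.
G =
  [2, 0, 2/3]
  [0, 2/3, 0]
  [2/3, 0, 2/5],
b = (-22/3, 4/15, -14/5).
Solving gives a_0 = -3, a_1 = 2/5, a_2 = -2, so
  g(x) = -2*x^2 + 2*x/5 - 3.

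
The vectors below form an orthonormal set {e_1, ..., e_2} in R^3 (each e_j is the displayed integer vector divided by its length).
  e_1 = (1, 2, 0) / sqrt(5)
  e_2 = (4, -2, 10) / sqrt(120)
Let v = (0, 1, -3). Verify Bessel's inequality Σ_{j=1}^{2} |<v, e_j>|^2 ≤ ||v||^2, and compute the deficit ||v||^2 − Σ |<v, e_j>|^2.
Σ |<v, e_j>|^2 = 28/3; ||v||^2 = 10; deficit = 2/3

Write each e_j = u_j / sqrt(<u_j, u_j>) where u_j is the displayed integer vector. Then <v, e_j> = <v, u_j> / sqrt(<u_j, u_j>), so |<v, e_j>|^2 = <v, u_j>^2 / <u_j, u_j>.
Coefficients: <v, e_1> = 2/sqrt(5), <v, e_2> = -32/sqrt(120).
Square and sum: Σ |<v, e_j>|^2 = 28/3.
Compute ||v||^2 = v·v = 10.
Deficit = 10 − 28/3 = 2/3 ≥ 0, confirming Bessel's inequality. (The deficit equals ||v − Σ <v,e_j> e_j||^2, the squared distance from v to span{e_j}.)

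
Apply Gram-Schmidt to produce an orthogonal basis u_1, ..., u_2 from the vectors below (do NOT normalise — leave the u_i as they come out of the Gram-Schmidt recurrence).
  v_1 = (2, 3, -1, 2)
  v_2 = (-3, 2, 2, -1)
Orthogonal basis:
  u_1 = (2, 3, -1, 2)
  u_2 = (-23/9, 8/3, 16/9, -5/9)

Apply the Gram-Schmidt recurrence
  u_1 = v_1
  u_i = v_i − Σ_{j<i} ((v_i · u_j) / (u_j · u_j)) · u_j.

Step by step this gives:
  u_1 = (2, 3, -1, 2)
  u_2 = (-23/9, 8/3, 16/9, -5/9)

Orthogonality check:
  u_2 · u_1 = 0 (should be 0)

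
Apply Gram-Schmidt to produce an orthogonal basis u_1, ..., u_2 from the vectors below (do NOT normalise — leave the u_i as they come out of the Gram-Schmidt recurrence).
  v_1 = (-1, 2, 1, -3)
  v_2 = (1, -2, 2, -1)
Orthogonal basis:
  u_1 = (-1, 2, 1, -3)
  u_2 = (1, -2, 2, -1)

Apply the Gram-Schmidt recurrence
  u_1 = v_1
  u_i = v_i − Σ_{j<i} ((v_i · u_j) / (u_j · u_j)) · u_j.

Step by step this gives:
  u_1 = (-1, 2, 1, -3)
  u_2 = (1, -2, 2, -1)

Orthogonality check:
  u_2 · u_1 = 0 (should be 0)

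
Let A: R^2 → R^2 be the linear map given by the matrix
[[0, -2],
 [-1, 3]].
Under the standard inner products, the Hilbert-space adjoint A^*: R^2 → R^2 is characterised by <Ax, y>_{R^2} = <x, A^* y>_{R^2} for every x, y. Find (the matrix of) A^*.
A^* = A^T =
[[0, -1],
 [-2, 3]]

For real matrices with standard dot products, the defining identity <Ax, y> = <x, A^* y> gives (Ax)^T y = x^T (A^*) y, i.e. x^T A^T y = x^T (A^*) y. Since this holds for all x, y, we must have A^* = A^T. Therefore
A^* =
[[0, -1],
 [-2, 3]].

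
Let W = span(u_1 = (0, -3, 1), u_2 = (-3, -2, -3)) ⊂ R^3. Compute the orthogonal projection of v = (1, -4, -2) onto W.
proj_W(v) = (-240/211, -721/211, -53/211)

Set up U = [u_1 | ... | u_2] ∈ R^(3×2). The projector onto W = col(U) is P = U (U^T U)^(-1) U^T.
Compute U^T U =
  [10, 3]
  [3, 22],
and U^T v = (10, 11).
Solve U^T U · c = U^T v for the coefficients: c = (187/211, 80/211). The projection is proj_W(v) = U c.
Check: (v - proj_W(v)) · u_1 = 0  (should be 0).
Check: (v - proj_W(v)) · u_2 = 0  (should be 0).
Result: proj_W(v) = (-240/211, -721/211, -53/211).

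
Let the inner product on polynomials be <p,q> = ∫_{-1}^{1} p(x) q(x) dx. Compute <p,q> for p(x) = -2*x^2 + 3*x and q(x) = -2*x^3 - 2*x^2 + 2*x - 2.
<p,q> = 88/15

Expand the product: p(x)·q(x) = 4*x^5 - 2*x^4 - 10*x^3 + 10*x^2 - 6*x.
∫_{-1}^{1} of each monomial x^k gives [2/(k+1) if k even, 0 if k odd]. Integrating term-by-term (or equivalently evaluating the antiderivative F(x) = 2*x^6/3 - 2*x^5/5 - 5*x^4/2 + 10*x^3/3 - 3*x^2 at the endpoints):
  F(1) − F(−1) = -19/10 − (-233/30) = 88/15.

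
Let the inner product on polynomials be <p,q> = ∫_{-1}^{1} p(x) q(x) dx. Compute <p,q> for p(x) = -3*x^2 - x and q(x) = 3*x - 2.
<p,q> = 2

Expand the product: p(x)·q(x) = -9*x^3 + 3*x^2 + 2*x.
∫_{-1}^{1} of each monomial x^k gives [2/(k+1) if k even, 0 if k odd]. Integrating term-by-term (or equivalently evaluating the antiderivative F(x) = -9*x^4/4 + x^3 + x^2 at the endpoints):
  F(1) − F(−1) = -1/4 − (-9/4) = 2.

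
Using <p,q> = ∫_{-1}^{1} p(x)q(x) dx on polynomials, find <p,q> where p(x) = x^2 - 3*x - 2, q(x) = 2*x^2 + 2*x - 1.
<p,q> = -38/15

Expand the product: p(x)·q(x) = 2*x^4 - 4*x^3 - 11*x^2 - x + 2.
∫_{-1}^{1} of each monomial x^k gives [2/(k+1) if k even, 0 if k odd]. Integrating term-by-term (or equivalently evaluating the antiderivative F(x) = 2*x^5/5 - x^4 - 11*x^3/3 - x^2/2 + 2*x at the endpoints):
  F(1) − F(−1) = -83/30 − (-7/30) = -38/15.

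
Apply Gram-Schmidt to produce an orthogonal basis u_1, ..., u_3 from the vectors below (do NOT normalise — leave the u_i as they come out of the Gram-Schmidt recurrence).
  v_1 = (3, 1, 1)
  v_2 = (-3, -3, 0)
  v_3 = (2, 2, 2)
Orthogonal basis:
  u_1 = (3, 1, 1)
  u_2 = (3/11, -21/11, 12/11)
  u_3 = (-2/3, 2/3, 4/3)

Apply the Gram-Schmidt recurrence
  u_1 = v_1
  u_i = v_i − Σ_{j<i} ((v_i · u_j) / (u_j · u_j)) · u_j.

Step by step this gives:
  u_1 = (3, 1, 1)
  u_2 = (3/11, -21/11, 12/11)
  u_3 = (-2/3, 2/3, 4/3)

Orthogonality check:
  u_2 · u_1 = 0 (should be 0)
  u_3 · u_1 = 0 (should be 0)
  u_3 · u_2 = 0 (should be 0)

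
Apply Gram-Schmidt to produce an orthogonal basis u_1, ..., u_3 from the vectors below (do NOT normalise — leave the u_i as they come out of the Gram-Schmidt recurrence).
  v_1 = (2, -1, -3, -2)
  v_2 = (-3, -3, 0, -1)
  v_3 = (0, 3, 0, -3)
Orthogonal basis:
  u_1 = (2, -1, -3, -2)
  u_2 = (-26/9, -55/18, -1/6, -10/9)
  u_3 = (-417/341, 69/31, 153/341, -1026/341)

Apply the Gram-Schmidt recurrence
  u_1 = v_1
  u_i = v_i − Σ_{j<i} ((v_i · u_j) / (u_j · u_j)) · u_j.

Step by step this gives:
  u_1 = (2, -1, -3, -2)
  u_2 = (-26/9, -55/18, -1/6, -10/9)
  u_3 = (-417/341, 69/31, 153/341, -1026/341)

Orthogonality check:
  u_2 · u_1 = 0 (should be 0)
  u_3 · u_1 = 0 (should be 0)
  u_3 · u_2 = 0 (should be 0)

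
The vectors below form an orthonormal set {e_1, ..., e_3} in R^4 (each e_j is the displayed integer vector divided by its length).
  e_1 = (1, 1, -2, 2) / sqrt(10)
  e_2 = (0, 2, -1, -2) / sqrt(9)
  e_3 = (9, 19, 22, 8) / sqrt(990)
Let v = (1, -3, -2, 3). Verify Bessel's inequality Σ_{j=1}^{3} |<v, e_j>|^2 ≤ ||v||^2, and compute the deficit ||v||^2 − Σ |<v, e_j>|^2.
Σ |<v, e_j>|^2 = 244/11; ||v||^2 = 23; deficit = 9/11

Write each e_j = u_j / sqrt(<u_j, u_j>) where u_j is the displayed integer vector. Then <v, e_j> = <v, u_j> / sqrt(<u_j, u_j>), so |<v, e_j>|^2 = <v, u_j>^2 / <u_j, u_j>.
Coefficients: <v, e_1> = 8/sqrt(10), <v, e_2> = -10/sqrt(9), <v, e_3> = -68/sqrt(990).
Square and sum: Σ |<v, e_j>|^2 = 244/11.
Compute ||v||^2 = v·v = 23.
Deficit = 23 − 244/11 = 9/11 ≥ 0, confirming Bessel's inequality. (The deficit equals ||v − Σ <v,e_j> e_j||^2, the squared distance from v to span{e_j}.)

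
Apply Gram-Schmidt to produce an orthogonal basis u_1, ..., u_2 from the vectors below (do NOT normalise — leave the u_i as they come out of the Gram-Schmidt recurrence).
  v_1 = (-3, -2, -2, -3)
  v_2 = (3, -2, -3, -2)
Orthogonal basis:
  u_1 = (-3, -2, -2, -3)
  u_2 = (99/26, -19/13, -32/13, -31/26)

Apply the Gram-Schmidt recurrence
  u_1 = v_1
  u_i = v_i − Σ_{j<i} ((v_i · u_j) / (u_j · u_j)) · u_j.

Step by step this gives:
  u_1 = (-3, -2, -2, -3)
  u_2 = (99/26, -19/13, -32/13, -31/26)

Orthogonality check:
  u_2 · u_1 = 0 (should be 0)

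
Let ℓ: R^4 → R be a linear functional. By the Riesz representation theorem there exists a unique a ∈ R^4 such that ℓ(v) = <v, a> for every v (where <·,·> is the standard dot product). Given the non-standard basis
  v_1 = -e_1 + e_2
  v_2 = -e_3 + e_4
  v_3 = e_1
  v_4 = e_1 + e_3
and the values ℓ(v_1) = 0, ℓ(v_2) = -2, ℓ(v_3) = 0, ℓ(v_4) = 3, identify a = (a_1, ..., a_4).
a = (0, 0, 3, 1)

Write a = (a_1, ..., a_4) in the standard basis. For each basis vector v_i, ℓ(v_i) = <v_i, a> is a linear equation in the a_j's. Collect the n equations into a matrix system V a = ℓ, where row i of V is v_i (expressed in the standard basis). Since V is invertible (lower-triangular with 1s on the diagonal, up to permutation), solve by back-substitution:
  V =
[[-1, 1, 0, 0],
 [0, 0, -1, 1],
 [1, 0, 0, 0],
 [1, 0, 1, 0]]
  V a = (0, -2, 0, 3)
Solving gives a = (0, 0, 3, 1).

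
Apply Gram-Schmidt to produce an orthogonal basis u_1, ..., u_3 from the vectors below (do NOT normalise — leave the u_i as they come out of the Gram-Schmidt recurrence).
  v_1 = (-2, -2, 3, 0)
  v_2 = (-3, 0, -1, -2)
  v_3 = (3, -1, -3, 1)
Orthogonal basis:
  u_1 = (-2, -2, 3, 0)
  u_2 = (-45/17, 6/17, -26/17, -2)
  u_3 = (80/229, -545/229, -310/229, 35/229)

Apply the Gram-Schmidt recurrence
  u_1 = v_1
  u_i = v_i − Σ_{j<i} ((v_i · u_j) / (u_j · u_j)) · u_j.

Step by step this gives:
  u_1 = (-2, -2, 3, 0)
  u_2 = (-45/17, 6/17, -26/17, -2)
  u_3 = (80/229, -545/229, -310/229, 35/229)

Orthogonality check:
  u_2 · u_1 = 0 (should be 0)
  u_3 · u_1 = 0 (should be 0)
  u_3 · u_2 = 0 (should be 0)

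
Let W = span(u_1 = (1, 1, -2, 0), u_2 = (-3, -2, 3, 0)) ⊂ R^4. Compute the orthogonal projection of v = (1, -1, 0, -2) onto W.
proj_W(v) = (7/11, 1/11, 4/11, 0)

Set up U = [u_1 | ... | u_2] ∈ R^(4×2). The projector onto W = col(U) is P = U (U^T U)^(-1) U^T.
Compute U^T U =
  [6, -11]
  [-11, 22],
and U^T v = (0, -1).
Solve U^T U · c = U^T v for the coefficients: c = (-1, -6/11). The projection is proj_W(v) = U c.
Check: (v - proj_W(v)) · u_1 = 0  (should be 0).
Check: (v - proj_W(v)) · u_2 = 0  (should be 0).
Result: proj_W(v) = (7/11, 1/11, 4/11, 0).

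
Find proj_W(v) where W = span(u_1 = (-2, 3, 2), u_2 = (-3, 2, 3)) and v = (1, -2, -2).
proj_W(v) = (3/2, -2, -3/2)

Set up U = [u_1 | ... | u_2] ∈ R^(3×2). The projector onto W = col(U) is P = U (U^T U)^(-1) U^T.
Compute U^T U =
  [17, 18]
  [18, 22],
and U^T v = (-12, -13).
Solve U^T U · c = U^T v for the coefficients: c = (-3/5, -1/10). The projection is proj_W(v) = U c.
Check: (v - proj_W(v)) · u_1 = 0  (should be 0).
Check: (v - proj_W(v)) · u_2 = 0  (should be 0).
Result: proj_W(v) = (3/2, -2, -3/2).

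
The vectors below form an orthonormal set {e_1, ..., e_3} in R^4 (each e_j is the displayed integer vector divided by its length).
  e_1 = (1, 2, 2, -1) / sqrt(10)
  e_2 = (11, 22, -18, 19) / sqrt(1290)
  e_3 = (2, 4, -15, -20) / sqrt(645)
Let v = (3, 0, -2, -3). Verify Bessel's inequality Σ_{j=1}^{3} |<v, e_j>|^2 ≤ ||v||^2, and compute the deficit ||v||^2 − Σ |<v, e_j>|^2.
Σ |<v, e_j>|^2 = 74/5; ||v||^2 = 22; deficit = 36/5

Write each e_j = u_j / sqrt(<u_j, u_j>) where u_j is the displayed integer vector. Then <v, e_j> = <v, u_j> / sqrt(<u_j, u_j>), so |<v, e_j>|^2 = <v, u_j>^2 / <u_j, u_j>.
Coefficients: <v, e_1> = 2/sqrt(10), <v, e_2> = 12/sqrt(1290), <v, e_3> = 96/sqrt(645).
Square and sum: Σ |<v, e_j>|^2 = 74/5.
Compute ||v||^2 = v·v = 22.
Deficit = 22 − 74/5 = 36/5 ≥ 0, confirming Bessel's inequality. (The deficit equals ||v − Σ <v,e_j> e_j||^2, the squared distance from v to span{e_j}.)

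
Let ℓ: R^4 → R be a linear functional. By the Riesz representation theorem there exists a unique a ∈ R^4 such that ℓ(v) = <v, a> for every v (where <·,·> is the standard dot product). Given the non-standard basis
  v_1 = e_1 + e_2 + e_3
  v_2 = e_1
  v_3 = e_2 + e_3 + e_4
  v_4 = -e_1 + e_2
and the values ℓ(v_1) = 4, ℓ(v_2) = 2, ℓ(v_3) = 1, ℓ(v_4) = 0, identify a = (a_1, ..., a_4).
a = (2, 2, 0, -1)

Write a = (a_1, ..., a_4) in the standard basis. For each basis vector v_i, ℓ(v_i) = <v_i, a> is a linear equation in the a_j's. Collect the n equations into a matrix system V a = ℓ, where row i of V is v_i (expressed in the standard basis). Since V is invertible (lower-triangular with 1s on the diagonal, up to permutation), solve by back-substitution:
  V =
[[1, 1, 1, 0],
 [1, 0, 0, 0],
 [0, 1, 1, 1],
 [-1, 1, 0, 0]]
  V a = (4, 2, 1, 0)
Solving gives a = (2, 2, 0, -1).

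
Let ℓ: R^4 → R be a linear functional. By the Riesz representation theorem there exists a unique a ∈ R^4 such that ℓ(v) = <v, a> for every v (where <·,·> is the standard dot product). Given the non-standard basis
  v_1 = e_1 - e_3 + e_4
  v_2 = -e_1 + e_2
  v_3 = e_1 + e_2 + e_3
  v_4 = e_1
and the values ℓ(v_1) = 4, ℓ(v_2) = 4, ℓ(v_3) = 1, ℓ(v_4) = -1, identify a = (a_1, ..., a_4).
a = (-1, 3, -1, 4)

Write a = (a_1, ..., a_4) in the standard basis. For each basis vector v_i, ℓ(v_i) = <v_i, a> is a linear equation in the a_j's. Collect the n equations into a matrix system V a = ℓ, where row i of V is v_i (expressed in the standard basis). Since V is invertible (lower-triangular with 1s on the diagonal, up to permutation), solve by back-substitution:
  V =
[[1, 0, -1, 1],
 [-1, 1, 0, 0],
 [1, 1, 1, 0],
 [1, 0, 0, 0]]
  V a = (4, 4, 1, -1)
Solving gives a = (-1, 3, -1, 4).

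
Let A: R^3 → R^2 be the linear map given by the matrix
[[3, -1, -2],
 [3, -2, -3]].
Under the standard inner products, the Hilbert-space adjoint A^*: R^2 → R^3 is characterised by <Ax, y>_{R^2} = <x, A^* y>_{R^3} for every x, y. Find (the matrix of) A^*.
A^* = A^T =
[[3, 3],
 [-1, -2],
 [-2, -3]]

For real matrices with standard dot products, the defining identity <Ax, y> = <x, A^* y> gives (Ax)^T y = x^T (A^*) y, i.e. x^T A^T y = x^T (A^*) y. Since this holds for all x, y, we must have A^* = A^T. Therefore
A^* =
[[3, 3],
 [-1, -2],
 [-2, -3]].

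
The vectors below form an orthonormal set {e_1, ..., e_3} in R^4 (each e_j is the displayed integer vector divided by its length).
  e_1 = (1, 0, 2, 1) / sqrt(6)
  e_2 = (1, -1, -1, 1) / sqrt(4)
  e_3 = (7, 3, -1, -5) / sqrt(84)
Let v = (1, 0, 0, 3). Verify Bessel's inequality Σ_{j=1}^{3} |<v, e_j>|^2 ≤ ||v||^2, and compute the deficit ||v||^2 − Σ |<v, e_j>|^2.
Σ |<v, e_j>|^2 = 52/7; ||v||^2 = 10; deficit = 18/7

Write each e_j = u_j / sqrt(<u_j, u_j>) where u_j is the displayed integer vector. Then <v, e_j> = <v, u_j> / sqrt(<u_j, u_j>), so |<v, e_j>|^2 = <v, u_j>^2 / <u_j, u_j>.
Coefficients: <v, e_1> = 4/sqrt(6), <v, e_2> = 4/sqrt(4), <v, e_3> = -8/sqrt(84).
Square and sum: Σ |<v, e_j>|^2 = 52/7.
Compute ||v||^2 = v·v = 10.
Deficit = 10 − 52/7 = 18/7 ≥ 0, confirming Bessel's inequality. (The deficit equals ||v − Σ <v,e_j> e_j||^2, the squared distance from v to span{e_j}.)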